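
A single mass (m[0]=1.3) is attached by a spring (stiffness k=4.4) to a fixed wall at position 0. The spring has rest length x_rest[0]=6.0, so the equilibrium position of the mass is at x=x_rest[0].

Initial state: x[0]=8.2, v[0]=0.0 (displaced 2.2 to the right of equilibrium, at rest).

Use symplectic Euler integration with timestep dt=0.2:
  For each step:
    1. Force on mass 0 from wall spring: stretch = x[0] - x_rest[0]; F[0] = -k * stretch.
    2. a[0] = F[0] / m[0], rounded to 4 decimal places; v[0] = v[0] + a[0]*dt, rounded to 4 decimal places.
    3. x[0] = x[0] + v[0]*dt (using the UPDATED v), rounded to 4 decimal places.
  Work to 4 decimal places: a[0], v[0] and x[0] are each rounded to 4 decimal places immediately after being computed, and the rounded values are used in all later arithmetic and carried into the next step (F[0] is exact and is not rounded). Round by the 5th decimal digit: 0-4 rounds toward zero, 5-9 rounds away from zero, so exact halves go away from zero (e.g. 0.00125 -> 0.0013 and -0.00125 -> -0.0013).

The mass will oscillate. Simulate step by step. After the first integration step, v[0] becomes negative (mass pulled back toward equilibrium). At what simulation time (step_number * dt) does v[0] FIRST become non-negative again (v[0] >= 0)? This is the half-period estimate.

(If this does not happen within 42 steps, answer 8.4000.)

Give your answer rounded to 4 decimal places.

Answer: 1.8000

Derivation:
Step 0: x=[8.2000] v=[0.0000]
Step 1: x=[7.9022] v=[-1.4892]
Step 2: x=[7.3468] v=[-2.7768]
Step 3: x=[6.6091] v=[-3.6885]
Step 4: x=[5.7889] v=[-4.1008]
Step 5: x=[4.9973] v=[-3.9579]
Step 6: x=[4.3415] v=[-3.2791]
Step 7: x=[3.9102] v=[-2.1564]
Step 8: x=[3.7618] v=[-0.7418]
Step 9: x=[3.9165] v=[0.7733]
First v>=0 after going negative at step 9, time=1.8000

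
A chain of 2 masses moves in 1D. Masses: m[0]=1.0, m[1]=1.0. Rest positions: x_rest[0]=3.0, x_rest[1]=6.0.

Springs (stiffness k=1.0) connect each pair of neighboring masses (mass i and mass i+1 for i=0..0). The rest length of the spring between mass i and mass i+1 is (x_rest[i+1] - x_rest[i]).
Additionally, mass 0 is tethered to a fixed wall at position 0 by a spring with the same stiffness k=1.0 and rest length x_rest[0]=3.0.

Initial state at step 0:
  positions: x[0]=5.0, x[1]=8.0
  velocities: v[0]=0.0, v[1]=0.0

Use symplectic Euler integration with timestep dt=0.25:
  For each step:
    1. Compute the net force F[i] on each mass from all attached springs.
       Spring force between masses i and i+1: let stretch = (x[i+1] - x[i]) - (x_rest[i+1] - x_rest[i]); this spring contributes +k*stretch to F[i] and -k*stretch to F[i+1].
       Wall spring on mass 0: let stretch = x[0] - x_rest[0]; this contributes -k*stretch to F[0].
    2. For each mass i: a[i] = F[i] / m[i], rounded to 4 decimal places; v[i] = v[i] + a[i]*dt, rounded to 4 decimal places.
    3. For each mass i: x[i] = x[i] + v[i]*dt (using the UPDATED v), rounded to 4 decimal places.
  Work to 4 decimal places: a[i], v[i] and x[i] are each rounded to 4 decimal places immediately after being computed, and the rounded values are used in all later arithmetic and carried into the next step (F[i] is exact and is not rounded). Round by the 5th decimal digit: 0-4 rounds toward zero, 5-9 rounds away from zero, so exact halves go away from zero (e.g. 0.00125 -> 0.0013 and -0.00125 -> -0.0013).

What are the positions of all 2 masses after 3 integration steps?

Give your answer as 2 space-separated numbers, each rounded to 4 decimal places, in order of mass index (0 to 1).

Answer: 4.3257 7.9624

Derivation:
Step 0: x=[5.0000 8.0000] v=[0.0000 0.0000]
Step 1: x=[4.8750 8.0000] v=[-0.5000 0.0000]
Step 2: x=[4.6406 7.9922] v=[-0.9375 -0.0313]
Step 3: x=[4.3257 7.9624] v=[-1.2598 -0.1192]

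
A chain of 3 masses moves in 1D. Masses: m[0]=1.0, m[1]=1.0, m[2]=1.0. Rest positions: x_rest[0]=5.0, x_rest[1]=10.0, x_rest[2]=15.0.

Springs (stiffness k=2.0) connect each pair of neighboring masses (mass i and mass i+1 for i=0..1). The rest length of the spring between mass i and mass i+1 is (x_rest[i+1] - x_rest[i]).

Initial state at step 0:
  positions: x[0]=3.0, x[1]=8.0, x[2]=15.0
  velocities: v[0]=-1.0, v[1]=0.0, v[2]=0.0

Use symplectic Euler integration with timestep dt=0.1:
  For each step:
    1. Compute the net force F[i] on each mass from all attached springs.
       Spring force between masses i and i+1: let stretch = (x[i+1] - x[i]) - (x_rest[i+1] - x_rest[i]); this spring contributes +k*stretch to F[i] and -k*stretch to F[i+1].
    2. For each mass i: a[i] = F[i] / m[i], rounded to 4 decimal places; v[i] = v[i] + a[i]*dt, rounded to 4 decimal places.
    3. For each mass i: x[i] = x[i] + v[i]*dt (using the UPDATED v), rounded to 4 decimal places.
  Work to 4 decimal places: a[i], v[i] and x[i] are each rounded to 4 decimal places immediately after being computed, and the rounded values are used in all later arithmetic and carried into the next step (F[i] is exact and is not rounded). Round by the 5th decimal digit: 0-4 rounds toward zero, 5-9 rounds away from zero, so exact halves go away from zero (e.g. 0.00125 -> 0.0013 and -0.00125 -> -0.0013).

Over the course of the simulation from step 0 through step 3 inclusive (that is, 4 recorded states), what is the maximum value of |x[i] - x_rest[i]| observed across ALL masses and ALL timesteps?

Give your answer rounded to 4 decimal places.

Step 0: x=[3.0000 8.0000 15.0000] v=[-1.0000 0.0000 0.0000]
Step 1: x=[2.9000 8.0400 14.9600] v=[-1.0000 0.4000 -0.4000]
Step 2: x=[2.8028 8.1156 14.8816] v=[-0.9720 0.7560 -0.7840]
Step 3: x=[2.7119 8.2203 14.7679] v=[-0.9094 1.0466 -1.1372]
Max displacement = 2.2881

Answer: 2.2881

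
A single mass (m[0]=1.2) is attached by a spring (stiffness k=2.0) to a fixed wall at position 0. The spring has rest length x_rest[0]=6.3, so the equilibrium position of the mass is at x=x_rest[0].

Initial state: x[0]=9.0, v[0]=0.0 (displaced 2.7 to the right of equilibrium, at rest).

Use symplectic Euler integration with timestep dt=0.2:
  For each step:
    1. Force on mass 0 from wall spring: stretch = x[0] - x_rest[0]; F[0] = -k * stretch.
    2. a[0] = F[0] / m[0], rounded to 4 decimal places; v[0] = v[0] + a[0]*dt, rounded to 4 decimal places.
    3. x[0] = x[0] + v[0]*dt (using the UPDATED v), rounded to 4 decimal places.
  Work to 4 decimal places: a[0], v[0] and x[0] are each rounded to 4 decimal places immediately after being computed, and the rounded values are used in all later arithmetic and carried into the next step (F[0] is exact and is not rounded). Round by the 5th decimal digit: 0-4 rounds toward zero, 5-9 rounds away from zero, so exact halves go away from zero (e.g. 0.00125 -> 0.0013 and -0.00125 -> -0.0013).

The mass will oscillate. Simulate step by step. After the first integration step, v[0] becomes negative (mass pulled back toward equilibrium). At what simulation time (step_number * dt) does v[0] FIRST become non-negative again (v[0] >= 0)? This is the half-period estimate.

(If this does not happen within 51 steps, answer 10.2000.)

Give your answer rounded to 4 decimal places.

Answer: 2.6000

Derivation:
Step 0: x=[9.0000] v=[0.0000]
Step 1: x=[8.8200] v=[-0.9000]
Step 2: x=[8.4720] v=[-1.7400]
Step 3: x=[7.9792] v=[-2.4640]
Step 4: x=[7.3745] v=[-3.0237]
Step 5: x=[6.6981] v=[-3.3819]
Step 6: x=[5.9952] v=[-3.5146]
Step 7: x=[5.3126] v=[-3.4130]
Step 8: x=[4.6958] v=[-3.0839]
Step 9: x=[4.1860] v=[-2.5492]
Step 10: x=[3.8171] v=[-1.8445]
Step 11: x=[3.6137] v=[-1.0169]
Step 12: x=[3.5894] v=[-0.1215]
Step 13: x=[3.7458] v=[0.7820]
First v>=0 after going negative at step 13, time=2.6000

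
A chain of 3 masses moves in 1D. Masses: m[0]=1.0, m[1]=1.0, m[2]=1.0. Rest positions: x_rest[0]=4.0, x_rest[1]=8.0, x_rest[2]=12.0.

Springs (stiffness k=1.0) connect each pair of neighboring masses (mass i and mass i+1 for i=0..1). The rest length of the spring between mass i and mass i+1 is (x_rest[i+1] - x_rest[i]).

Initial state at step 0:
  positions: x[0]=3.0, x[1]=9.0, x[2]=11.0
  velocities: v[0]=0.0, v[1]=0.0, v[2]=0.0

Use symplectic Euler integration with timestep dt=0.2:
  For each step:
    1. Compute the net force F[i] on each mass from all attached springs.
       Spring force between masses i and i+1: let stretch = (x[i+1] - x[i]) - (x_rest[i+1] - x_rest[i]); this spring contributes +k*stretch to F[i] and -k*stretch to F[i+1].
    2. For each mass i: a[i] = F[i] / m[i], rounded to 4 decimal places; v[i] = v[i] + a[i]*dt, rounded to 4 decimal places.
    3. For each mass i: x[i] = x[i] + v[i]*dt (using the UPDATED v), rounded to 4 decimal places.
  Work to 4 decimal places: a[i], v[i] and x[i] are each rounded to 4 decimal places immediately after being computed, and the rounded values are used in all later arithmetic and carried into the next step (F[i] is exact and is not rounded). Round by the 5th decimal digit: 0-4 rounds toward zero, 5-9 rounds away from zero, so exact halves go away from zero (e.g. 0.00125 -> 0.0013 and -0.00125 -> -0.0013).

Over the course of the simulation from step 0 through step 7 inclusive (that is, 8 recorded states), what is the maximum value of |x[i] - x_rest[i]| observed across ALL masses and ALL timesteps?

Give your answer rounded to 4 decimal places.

Answer: 1.5011

Derivation:
Step 0: x=[3.0000 9.0000 11.0000] v=[0.0000 0.0000 0.0000]
Step 1: x=[3.0800 8.8400 11.0800] v=[0.4000 -0.8000 0.4000]
Step 2: x=[3.2304 8.5392 11.2304] v=[0.7520 -1.5040 0.7520]
Step 3: x=[3.4332 8.1337 11.4332] v=[1.0138 -2.0275 1.0138]
Step 4: x=[3.6640 7.6722 11.6640] v=[1.1539 -2.3077 1.1539]
Step 5: x=[3.8951 7.2100 11.8951] v=[1.1555 -2.3110 1.1555]
Step 6: x=[4.0988 6.8026 12.0988] v=[1.0185 -2.0370 1.0185]
Step 7: x=[4.2507 6.4989 12.2507] v=[0.7593 -1.5185 0.7593]
Max displacement = 1.5011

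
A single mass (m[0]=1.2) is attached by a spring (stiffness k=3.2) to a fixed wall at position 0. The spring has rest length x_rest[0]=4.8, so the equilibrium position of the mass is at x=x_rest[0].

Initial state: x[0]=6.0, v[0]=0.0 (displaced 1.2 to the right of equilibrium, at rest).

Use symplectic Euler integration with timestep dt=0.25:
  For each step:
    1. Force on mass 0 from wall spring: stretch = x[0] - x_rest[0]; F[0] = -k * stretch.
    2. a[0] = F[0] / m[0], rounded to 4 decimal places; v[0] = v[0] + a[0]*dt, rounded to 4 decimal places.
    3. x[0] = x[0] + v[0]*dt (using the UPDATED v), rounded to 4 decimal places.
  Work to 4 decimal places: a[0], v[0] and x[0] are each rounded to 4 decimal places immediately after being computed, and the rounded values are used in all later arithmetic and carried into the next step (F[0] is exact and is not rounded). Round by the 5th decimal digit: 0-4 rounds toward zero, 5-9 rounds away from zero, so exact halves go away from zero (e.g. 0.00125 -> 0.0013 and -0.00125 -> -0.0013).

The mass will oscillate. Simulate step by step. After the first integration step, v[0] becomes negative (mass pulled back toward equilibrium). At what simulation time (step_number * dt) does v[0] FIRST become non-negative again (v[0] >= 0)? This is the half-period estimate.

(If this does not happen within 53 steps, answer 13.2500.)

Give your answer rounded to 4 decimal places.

Answer: 2.0000

Derivation:
Step 0: x=[6.0000] v=[0.0000]
Step 1: x=[5.8000] v=[-0.8000]
Step 2: x=[5.4333] v=[-1.4667]
Step 3: x=[4.9611] v=[-1.8889]
Step 4: x=[4.4620] v=[-1.9963]
Step 5: x=[4.0193] v=[-1.7710]
Step 6: x=[3.7067] v=[-1.2505]
Step 7: x=[3.5763] v=[-0.5216]
Step 8: x=[3.6499] v=[0.2942]
First v>=0 after going negative at step 8, time=2.0000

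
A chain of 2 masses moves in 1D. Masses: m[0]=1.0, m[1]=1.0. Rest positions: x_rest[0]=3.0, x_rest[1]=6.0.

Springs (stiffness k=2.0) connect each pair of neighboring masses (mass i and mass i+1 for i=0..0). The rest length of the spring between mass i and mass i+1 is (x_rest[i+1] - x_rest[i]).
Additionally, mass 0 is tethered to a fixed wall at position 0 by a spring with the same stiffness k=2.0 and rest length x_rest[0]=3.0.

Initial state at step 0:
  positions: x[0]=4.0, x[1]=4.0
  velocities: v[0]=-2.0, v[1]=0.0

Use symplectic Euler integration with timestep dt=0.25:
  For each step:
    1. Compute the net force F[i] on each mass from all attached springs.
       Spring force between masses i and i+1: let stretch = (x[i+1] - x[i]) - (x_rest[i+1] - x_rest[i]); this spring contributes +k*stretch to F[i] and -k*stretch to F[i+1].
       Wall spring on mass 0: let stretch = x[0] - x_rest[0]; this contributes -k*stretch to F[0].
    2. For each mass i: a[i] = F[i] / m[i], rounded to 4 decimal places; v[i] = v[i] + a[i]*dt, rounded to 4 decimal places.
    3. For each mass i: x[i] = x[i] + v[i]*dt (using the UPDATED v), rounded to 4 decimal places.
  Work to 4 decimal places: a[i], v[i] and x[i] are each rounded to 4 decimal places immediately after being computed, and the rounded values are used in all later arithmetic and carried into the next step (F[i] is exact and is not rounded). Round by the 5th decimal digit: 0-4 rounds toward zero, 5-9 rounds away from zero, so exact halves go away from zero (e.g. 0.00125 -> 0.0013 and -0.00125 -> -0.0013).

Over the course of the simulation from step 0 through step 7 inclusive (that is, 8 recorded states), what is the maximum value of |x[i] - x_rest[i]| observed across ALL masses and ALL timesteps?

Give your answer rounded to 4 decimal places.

Answer: 2.7715

Derivation:
Step 0: x=[4.0000 4.0000] v=[-2.0000 0.0000]
Step 1: x=[3.0000 4.3750] v=[-4.0000 1.5000]
Step 2: x=[1.7969 4.9531] v=[-4.8125 2.3125]
Step 3: x=[0.7637 5.5117] v=[-4.1329 2.2344]
Step 4: x=[0.2285 5.8518] v=[-2.1408 1.3604]
Step 5: x=[0.3677 5.8640] v=[0.5566 0.0488]
Step 6: x=[1.1479 5.5642] v=[3.1209 -1.1994]
Step 7: x=[2.3367 5.0873] v=[4.7551 -1.9076]
Max displacement = 2.7715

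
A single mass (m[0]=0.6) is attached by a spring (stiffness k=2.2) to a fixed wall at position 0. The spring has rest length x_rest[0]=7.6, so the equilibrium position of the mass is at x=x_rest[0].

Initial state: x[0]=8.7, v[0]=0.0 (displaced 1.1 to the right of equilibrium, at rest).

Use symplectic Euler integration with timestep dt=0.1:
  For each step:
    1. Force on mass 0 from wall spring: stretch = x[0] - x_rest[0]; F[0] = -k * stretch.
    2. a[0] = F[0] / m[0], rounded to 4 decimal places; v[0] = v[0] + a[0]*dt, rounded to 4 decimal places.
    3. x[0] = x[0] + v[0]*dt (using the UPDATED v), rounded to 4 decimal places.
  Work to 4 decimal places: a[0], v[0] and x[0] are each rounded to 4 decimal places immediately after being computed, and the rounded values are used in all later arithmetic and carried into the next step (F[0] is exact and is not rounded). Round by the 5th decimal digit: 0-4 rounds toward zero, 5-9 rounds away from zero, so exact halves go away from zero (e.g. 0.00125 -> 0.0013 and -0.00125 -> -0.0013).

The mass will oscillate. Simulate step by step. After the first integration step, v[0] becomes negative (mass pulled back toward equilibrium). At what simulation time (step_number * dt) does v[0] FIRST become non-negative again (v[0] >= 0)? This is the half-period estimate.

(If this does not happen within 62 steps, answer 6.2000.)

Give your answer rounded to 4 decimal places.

Answer: 1.7000

Derivation:
Step 0: x=[8.7000] v=[0.0000]
Step 1: x=[8.6597] v=[-0.4033]
Step 2: x=[8.5805] v=[-0.7919]
Step 3: x=[8.4654] v=[-1.1514]
Step 4: x=[8.3185] v=[-1.4687]
Step 5: x=[8.1453] v=[-1.7322]
Step 6: x=[7.9521] v=[-1.9321]
Step 7: x=[7.7460] v=[-2.0612]
Step 8: x=[7.5345] v=[-2.1147]
Step 9: x=[7.3254] v=[-2.0907]
Step 10: x=[7.1264] v=[-1.9900]
Step 11: x=[6.9448] v=[-1.8164]
Step 12: x=[6.7872] v=[-1.5762]
Step 13: x=[6.6594] v=[-1.2782]
Step 14: x=[6.5661] v=[-0.9333]
Step 15: x=[6.5107] v=[-0.5542]
Step 16: x=[6.4952] v=[-0.1548]
Step 17: x=[6.5202] v=[0.2503]
First v>=0 after going negative at step 17, time=1.7000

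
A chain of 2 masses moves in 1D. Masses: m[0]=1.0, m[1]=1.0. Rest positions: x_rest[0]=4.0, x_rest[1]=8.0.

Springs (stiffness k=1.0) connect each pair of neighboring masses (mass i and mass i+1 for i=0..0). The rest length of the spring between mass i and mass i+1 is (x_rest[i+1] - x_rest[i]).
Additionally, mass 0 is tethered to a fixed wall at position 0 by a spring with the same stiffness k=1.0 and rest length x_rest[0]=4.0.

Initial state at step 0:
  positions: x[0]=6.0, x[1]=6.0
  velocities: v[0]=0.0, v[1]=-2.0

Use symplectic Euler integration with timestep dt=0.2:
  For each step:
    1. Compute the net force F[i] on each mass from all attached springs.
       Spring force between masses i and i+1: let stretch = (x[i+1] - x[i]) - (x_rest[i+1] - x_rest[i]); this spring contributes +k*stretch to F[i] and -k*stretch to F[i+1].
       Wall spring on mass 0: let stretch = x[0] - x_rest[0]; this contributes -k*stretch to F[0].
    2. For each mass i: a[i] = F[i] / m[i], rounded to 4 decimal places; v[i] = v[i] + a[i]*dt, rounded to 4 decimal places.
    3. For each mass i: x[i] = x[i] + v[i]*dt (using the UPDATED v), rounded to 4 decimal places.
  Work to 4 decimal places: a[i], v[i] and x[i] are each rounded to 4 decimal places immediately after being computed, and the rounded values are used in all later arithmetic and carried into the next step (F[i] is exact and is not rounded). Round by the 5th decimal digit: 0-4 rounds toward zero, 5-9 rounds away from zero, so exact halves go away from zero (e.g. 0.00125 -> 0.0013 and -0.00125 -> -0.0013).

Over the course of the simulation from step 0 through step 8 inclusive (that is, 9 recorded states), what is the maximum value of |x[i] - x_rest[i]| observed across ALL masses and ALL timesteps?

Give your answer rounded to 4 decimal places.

Step 0: x=[6.0000 6.0000] v=[0.0000 -2.0000]
Step 1: x=[5.7600 5.7600] v=[-1.2000 -1.2000]
Step 2: x=[5.2896 5.6800] v=[-2.3520 -0.4000]
Step 3: x=[4.6232 5.7444] v=[-3.3318 0.3219]
Step 4: x=[3.8168 5.9239] v=[-4.0322 0.8977]
Step 5: x=[2.9420 6.1792] v=[-4.3741 1.2763]
Step 6: x=[2.0790 6.4650] v=[-4.3151 1.4289]
Step 7: x=[1.3083 6.7353] v=[-3.8537 1.3517]
Step 8: x=[0.7023 6.9486] v=[-3.0300 1.0663]
Max displacement = 3.2977

Answer: 3.2977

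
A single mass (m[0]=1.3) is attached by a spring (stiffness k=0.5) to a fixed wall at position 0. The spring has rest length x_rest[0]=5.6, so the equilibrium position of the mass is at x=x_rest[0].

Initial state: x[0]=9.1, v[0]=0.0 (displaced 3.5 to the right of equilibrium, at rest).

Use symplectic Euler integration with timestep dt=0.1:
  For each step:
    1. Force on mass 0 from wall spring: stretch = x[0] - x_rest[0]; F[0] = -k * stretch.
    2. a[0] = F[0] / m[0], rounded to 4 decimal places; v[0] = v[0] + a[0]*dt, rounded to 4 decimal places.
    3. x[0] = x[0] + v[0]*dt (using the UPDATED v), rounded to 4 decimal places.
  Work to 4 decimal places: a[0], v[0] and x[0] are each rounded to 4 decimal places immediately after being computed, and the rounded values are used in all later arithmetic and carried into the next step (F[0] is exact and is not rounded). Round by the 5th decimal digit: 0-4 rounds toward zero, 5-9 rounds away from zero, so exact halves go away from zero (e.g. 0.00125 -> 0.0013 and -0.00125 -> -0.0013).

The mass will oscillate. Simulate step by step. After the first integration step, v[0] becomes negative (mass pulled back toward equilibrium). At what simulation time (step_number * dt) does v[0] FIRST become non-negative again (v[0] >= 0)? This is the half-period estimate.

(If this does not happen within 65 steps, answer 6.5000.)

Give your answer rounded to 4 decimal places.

Step 0: x=[9.1000] v=[0.0000]
Step 1: x=[9.0865] v=[-0.1346]
Step 2: x=[9.0596] v=[-0.2687]
Step 3: x=[9.0194] v=[-0.4018]
Step 4: x=[8.9661] v=[-0.5333]
Step 5: x=[8.8998] v=[-0.6628]
Step 6: x=[8.8208] v=[-0.7897]
Step 7: x=[8.7294] v=[-0.9136]
Step 8: x=[8.6260] v=[-1.0340]
Step 9: x=[8.5110] v=[-1.1504]
Step 10: x=[8.3848] v=[-1.2624]
Step 11: x=[8.2479] v=[-1.3695]
Step 12: x=[8.1008] v=[-1.4713]
Step 13: x=[7.9441] v=[-1.5675]
Step 14: x=[7.7783] v=[-1.6577]
Step 15: x=[7.6042] v=[-1.7415]
Step 16: x=[7.4223] v=[-1.8186]
Step 17: x=[7.2334] v=[-1.8887]
Step 18: x=[7.0383] v=[-1.9515]
Step 19: x=[6.8376] v=[-2.0068]
Step 20: x=[6.6322] v=[-2.0544]
Step 21: x=[6.4228] v=[-2.0941]
Step 22: x=[6.2102] v=[-2.1258]
Step 23: x=[5.9953] v=[-2.1493]
Step 24: x=[5.7789] v=[-2.1645]
Step 25: x=[5.5618] v=[-2.1714]
Step 26: x=[5.3448] v=[-2.1699]
Step 27: x=[5.1288] v=[-2.1601]
Step 28: x=[4.9146] v=[-2.1420]
Step 29: x=[4.7030] v=[-2.1156]
Step 30: x=[4.4949] v=[-2.0811]
Step 31: x=[4.2910] v=[-2.0386]
Step 32: x=[4.0922] v=[-1.9883]
Step 33: x=[3.8992] v=[-1.9303]
Step 34: x=[3.7127] v=[-1.8649]
Step 35: x=[3.5335] v=[-1.7923]
Step 36: x=[3.3622] v=[-1.7128]
Step 37: x=[3.1995] v=[-1.6267]
Step 38: x=[3.0461] v=[-1.5344]
Step 39: x=[2.9025] v=[-1.4362]
Step 40: x=[2.7693] v=[-1.3325]
Step 41: x=[2.6469] v=[-1.2236]
Step 42: x=[2.5359] v=[-1.1100]
Step 43: x=[2.4367] v=[-0.9922]
Step 44: x=[2.3497] v=[-0.8705]
Step 45: x=[2.2752] v=[-0.7455]
Step 46: x=[2.2134] v=[-0.6176]
Step 47: x=[2.1647] v=[-0.4874]
Step 48: x=[2.1292] v=[-0.3553]
Step 49: x=[2.1070] v=[-0.2218]
Step 50: x=[2.0983] v=[-0.0875]
Step 51: x=[2.1030] v=[0.0472]
First v>=0 after going negative at step 51, time=5.1000

Answer: 5.1000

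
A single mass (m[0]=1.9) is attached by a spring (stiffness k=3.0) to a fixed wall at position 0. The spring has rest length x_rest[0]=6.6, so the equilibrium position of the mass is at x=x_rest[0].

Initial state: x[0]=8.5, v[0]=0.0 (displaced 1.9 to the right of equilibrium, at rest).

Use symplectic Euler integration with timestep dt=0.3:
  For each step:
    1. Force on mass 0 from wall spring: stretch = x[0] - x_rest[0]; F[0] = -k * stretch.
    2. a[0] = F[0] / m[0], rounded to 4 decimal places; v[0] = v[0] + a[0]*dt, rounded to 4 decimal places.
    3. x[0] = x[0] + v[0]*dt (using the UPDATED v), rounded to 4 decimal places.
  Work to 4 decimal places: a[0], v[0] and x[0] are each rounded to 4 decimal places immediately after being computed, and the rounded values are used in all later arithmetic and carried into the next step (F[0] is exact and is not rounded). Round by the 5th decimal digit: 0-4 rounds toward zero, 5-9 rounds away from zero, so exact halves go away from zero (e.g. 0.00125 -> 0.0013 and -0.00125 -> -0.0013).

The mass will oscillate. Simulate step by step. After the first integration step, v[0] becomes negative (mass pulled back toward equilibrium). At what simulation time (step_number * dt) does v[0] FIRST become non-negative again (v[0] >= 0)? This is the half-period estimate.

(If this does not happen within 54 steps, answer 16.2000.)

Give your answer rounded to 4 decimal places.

Answer: 2.7000

Derivation:
Step 0: x=[8.5000] v=[0.0000]
Step 1: x=[8.2300] v=[-0.9000]
Step 2: x=[7.7284] v=[-1.6721]
Step 3: x=[7.0664] v=[-2.2066]
Step 4: x=[6.3382] v=[-2.4275]
Step 5: x=[5.6472] v=[-2.3035]
Step 6: x=[5.0915] v=[-1.8522]
Step 7: x=[4.7502] v=[-1.1377]
Step 8: x=[4.6718] v=[-0.2615]
Step 9: x=[4.8674] v=[0.6519]
First v>=0 after going negative at step 9, time=2.7000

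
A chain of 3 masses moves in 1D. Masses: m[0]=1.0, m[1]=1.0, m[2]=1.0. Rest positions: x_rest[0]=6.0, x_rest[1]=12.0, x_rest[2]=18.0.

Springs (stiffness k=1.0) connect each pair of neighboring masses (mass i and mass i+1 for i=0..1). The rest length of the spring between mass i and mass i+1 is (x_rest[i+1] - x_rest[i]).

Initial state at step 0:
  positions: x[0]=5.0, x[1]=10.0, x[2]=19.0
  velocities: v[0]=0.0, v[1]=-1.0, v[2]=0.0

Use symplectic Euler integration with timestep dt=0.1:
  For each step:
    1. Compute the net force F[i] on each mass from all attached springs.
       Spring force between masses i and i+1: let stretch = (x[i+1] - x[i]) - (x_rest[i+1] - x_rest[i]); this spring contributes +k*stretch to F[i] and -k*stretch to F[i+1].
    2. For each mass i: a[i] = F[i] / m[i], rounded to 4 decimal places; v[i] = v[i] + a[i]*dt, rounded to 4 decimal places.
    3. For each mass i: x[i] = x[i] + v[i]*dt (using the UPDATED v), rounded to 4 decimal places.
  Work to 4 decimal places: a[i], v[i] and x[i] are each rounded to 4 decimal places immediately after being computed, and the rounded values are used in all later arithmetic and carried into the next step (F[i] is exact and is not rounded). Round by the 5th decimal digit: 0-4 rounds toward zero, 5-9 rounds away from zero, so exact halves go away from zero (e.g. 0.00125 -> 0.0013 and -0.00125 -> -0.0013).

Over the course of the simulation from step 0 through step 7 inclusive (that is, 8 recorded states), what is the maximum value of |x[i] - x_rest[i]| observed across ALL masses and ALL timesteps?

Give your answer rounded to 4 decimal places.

Step 0: x=[5.0000 10.0000 19.0000] v=[0.0000 -1.0000 0.0000]
Step 1: x=[4.9900 9.9400 18.9700] v=[-0.1000 -0.6000 -0.3000]
Step 2: x=[4.9695 9.9208 18.9097] v=[-0.2050 -0.1920 -0.6030]
Step 3: x=[4.9385 9.9420 18.8195] v=[-0.3099 0.2118 -0.9019]
Step 4: x=[4.8975 10.0019 18.7005] v=[-0.4096 0.5992 -1.1897]
Step 5: x=[4.8476 10.0978 18.5545] v=[-0.4992 0.9586 -1.4596]
Step 6: x=[4.7902 10.2257 18.3840] v=[-0.5742 1.2793 -1.7053]
Step 7: x=[4.7271 10.3809 18.1919] v=[-0.6307 1.5516 -1.9211]
Max displacement = 2.0792

Answer: 2.0792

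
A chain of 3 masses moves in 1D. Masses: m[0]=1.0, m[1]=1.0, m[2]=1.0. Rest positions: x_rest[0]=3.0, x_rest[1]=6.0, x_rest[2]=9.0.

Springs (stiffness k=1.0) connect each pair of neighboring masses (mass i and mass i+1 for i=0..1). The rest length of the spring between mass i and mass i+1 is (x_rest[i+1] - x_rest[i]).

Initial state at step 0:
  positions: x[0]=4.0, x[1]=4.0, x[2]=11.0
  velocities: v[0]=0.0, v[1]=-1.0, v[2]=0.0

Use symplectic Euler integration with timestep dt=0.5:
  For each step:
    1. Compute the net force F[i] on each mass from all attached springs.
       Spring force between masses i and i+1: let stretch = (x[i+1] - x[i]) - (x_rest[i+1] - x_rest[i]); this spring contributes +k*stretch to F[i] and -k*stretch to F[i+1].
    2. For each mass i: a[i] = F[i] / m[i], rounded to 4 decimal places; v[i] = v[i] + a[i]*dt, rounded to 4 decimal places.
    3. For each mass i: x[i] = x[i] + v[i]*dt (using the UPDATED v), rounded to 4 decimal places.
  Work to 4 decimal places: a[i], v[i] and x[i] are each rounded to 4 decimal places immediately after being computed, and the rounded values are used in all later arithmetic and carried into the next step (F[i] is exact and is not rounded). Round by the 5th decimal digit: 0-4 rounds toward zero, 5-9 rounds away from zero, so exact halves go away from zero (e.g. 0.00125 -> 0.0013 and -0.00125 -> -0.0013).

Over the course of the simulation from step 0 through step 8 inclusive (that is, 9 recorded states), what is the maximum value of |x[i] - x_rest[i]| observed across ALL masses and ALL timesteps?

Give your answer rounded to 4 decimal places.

Step 0: x=[4.0000 4.0000 11.0000] v=[0.0000 -1.0000 0.0000]
Step 1: x=[3.2500 5.2500 10.0000] v=[-1.5000 2.5000 -2.0000]
Step 2: x=[2.2500 7.1875 8.5625] v=[-2.0000 3.8750 -2.8750]
Step 3: x=[1.7344 8.2344 7.5313] v=[-1.0313 2.0938 -2.0625]
Step 4: x=[2.0938 7.4805 7.4258] v=[0.7187 -1.5078 -0.2110]
Step 5: x=[3.0499 5.3663 8.0840] v=[1.9121 -4.2285 1.3164]
Step 6: x=[3.8351 3.3524 8.8128] v=[1.5703 -4.0279 1.4576]
Step 7: x=[3.7496 2.8242 8.9265] v=[-0.1711 -1.0564 0.2274]
Step 8: x=[2.6827 4.0530 8.2646] v=[-2.1338 2.4575 -1.3238]
Max displacement = 3.1758

Answer: 3.1758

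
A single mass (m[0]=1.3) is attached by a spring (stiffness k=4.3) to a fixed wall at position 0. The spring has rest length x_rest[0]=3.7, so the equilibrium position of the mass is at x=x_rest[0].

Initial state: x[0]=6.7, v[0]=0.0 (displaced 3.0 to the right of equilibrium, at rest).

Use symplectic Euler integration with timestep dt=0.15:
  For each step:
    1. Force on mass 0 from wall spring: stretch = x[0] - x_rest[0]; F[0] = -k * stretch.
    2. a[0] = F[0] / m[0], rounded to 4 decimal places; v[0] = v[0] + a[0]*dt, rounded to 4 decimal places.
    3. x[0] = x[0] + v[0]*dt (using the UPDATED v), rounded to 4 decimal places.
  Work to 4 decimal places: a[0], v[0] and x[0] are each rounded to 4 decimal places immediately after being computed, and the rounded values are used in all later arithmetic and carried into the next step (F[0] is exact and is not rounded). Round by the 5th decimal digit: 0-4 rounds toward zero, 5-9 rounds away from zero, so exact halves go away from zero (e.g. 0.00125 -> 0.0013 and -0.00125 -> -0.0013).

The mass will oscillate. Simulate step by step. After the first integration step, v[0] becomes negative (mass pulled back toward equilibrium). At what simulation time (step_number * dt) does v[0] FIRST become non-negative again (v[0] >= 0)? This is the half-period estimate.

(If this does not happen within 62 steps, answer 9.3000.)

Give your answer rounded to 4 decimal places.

Step 0: x=[6.7000] v=[0.0000]
Step 1: x=[6.4767] v=[-1.4885]
Step 2: x=[6.0468] v=[-2.8662]
Step 3: x=[5.4422] v=[-4.0306]
Step 4: x=[4.7080] v=[-4.8950]
Step 5: x=[3.8987] v=[-5.3951]
Step 6: x=[3.0746] v=[-5.4937]
Step 7: x=[2.2971] v=[-5.1834]
Step 8: x=[1.6240] v=[-4.4873]
Step 9: x=[1.1054] v=[-3.4573]
Step 10: x=[0.7799] v=[-2.1700]
Step 11: x=[0.6717] v=[-0.7212]
Step 12: x=[0.7889] v=[0.7813]
First v>=0 after going negative at step 12, time=1.8000

Answer: 1.8000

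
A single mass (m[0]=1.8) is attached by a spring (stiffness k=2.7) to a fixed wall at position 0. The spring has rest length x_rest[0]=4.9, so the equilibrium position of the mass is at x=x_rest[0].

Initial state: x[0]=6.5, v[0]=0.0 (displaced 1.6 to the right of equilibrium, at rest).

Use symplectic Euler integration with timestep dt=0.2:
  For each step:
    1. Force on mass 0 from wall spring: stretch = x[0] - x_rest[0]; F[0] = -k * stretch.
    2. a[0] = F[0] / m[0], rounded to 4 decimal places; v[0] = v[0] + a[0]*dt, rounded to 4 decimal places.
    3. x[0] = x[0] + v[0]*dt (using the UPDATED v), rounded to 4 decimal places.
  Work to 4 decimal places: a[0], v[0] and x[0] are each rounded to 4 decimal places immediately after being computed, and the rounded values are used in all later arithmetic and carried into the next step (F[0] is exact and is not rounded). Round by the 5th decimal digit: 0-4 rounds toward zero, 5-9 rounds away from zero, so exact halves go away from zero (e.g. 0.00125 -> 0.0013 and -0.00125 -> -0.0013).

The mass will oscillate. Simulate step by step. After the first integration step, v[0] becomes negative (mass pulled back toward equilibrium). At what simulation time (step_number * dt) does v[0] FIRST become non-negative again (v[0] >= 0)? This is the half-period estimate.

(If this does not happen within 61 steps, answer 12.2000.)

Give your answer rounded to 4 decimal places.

Step 0: x=[6.5000] v=[0.0000]
Step 1: x=[6.4040] v=[-0.4800]
Step 2: x=[6.2178] v=[-0.9312]
Step 3: x=[5.9525] v=[-1.3265]
Step 4: x=[5.6240] v=[-1.6423]
Step 5: x=[5.2521] v=[-1.8595]
Step 6: x=[4.8591] v=[-1.9651]
Step 7: x=[4.4685] v=[-1.9528]
Step 8: x=[4.1038] v=[-1.8233]
Step 9: x=[3.7869] v=[-1.5844]
Step 10: x=[3.5368] v=[-1.2505]
Step 11: x=[3.3685] v=[-0.8415]
Step 12: x=[3.2921] v=[-0.3820]
Step 13: x=[3.3122] v=[0.1004]
First v>=0 after going negative at step 13, time=2.6000

Answer: 2.6000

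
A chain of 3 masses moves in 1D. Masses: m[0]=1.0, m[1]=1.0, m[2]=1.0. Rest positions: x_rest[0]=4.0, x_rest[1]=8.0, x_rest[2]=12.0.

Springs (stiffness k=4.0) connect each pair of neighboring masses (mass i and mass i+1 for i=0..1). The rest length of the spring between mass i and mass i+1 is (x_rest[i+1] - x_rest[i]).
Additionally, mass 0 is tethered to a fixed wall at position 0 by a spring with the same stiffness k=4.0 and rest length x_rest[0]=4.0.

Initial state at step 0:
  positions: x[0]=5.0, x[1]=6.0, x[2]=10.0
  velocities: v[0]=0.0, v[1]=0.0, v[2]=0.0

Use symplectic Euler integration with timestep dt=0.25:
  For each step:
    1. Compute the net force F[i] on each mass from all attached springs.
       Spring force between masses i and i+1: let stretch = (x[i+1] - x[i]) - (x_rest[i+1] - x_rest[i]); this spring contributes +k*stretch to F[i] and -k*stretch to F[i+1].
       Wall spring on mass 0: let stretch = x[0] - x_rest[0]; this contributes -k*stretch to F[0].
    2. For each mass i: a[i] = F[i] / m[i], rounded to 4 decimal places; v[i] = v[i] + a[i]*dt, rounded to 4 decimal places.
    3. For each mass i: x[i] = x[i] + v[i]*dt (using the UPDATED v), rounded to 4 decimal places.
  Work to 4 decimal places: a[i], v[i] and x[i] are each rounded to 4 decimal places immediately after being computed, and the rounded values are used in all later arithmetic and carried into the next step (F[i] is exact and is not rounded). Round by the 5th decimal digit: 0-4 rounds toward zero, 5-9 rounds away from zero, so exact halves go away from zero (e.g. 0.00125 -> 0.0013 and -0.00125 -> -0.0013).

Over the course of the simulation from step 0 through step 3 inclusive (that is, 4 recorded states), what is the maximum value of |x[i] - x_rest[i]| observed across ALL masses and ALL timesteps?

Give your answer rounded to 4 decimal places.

Step 0: x=[5.0000 6.0000 10.0000] v=[0.0000 0.0000 0.0000]
Step 1: x=[4.0000 6.7500 10.0000] v=[-4.0000 3.0000 0.0000]
Step 2: x=[2.6875 7.6250 10.1875] v=[-5.2500 3.5000 0.7500]
Step 3: x=[1.9375 7.9063 10.7344] v=[-3.0000 1.1250 2.1875]
Max displacement = 2.0625

Answer: 2.0625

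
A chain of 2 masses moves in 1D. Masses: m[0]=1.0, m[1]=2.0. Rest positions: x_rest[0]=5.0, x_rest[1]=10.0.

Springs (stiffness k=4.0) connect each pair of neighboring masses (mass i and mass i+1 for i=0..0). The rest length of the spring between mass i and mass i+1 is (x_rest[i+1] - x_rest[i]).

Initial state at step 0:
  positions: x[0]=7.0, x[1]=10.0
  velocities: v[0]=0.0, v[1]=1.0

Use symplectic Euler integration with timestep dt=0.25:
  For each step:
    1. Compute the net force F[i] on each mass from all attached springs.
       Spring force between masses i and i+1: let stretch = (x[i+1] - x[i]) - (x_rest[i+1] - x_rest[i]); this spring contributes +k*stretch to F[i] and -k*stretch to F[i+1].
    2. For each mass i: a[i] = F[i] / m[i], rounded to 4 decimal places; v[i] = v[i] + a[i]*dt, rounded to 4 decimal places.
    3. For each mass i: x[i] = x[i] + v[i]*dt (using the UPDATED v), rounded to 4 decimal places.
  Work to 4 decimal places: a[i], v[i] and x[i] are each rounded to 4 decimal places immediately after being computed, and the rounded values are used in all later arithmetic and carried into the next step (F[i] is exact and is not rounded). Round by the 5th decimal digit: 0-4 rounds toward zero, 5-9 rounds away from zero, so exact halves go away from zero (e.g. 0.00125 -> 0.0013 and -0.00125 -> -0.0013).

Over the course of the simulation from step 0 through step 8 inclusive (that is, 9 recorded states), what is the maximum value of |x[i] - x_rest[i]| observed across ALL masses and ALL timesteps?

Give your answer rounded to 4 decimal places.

Answer: 3.0408

Derivation:
Step 0: x=[7.0000 10.0000] v=[0.0000 1.0000]
Step 1: x=[6.5000 10.5000] v=[-2.0000 2.0000]
Step 2: x=[5.7500 11.1250] v=[-3.0000 2.5000]
Step 3: x=[5.0938 11.7031] v=[-2.6250 2.3125]
Step 4: x=[4.8399 12.0801] v=[-1.0157 1.5079]
Step 5: x=[5.1460 12.1771] v=[1.2245 0.3878]
Step 6: x=[5.9599 12.0202] v=[3.2556 -0.6278]
Step 7: x=[7.0389 11.7307] v=[4.3159 -1.1580]
Step 8: x=[8.0408 11.4797] v=[4.0077 -1.0039]
Max displacement = 3.0408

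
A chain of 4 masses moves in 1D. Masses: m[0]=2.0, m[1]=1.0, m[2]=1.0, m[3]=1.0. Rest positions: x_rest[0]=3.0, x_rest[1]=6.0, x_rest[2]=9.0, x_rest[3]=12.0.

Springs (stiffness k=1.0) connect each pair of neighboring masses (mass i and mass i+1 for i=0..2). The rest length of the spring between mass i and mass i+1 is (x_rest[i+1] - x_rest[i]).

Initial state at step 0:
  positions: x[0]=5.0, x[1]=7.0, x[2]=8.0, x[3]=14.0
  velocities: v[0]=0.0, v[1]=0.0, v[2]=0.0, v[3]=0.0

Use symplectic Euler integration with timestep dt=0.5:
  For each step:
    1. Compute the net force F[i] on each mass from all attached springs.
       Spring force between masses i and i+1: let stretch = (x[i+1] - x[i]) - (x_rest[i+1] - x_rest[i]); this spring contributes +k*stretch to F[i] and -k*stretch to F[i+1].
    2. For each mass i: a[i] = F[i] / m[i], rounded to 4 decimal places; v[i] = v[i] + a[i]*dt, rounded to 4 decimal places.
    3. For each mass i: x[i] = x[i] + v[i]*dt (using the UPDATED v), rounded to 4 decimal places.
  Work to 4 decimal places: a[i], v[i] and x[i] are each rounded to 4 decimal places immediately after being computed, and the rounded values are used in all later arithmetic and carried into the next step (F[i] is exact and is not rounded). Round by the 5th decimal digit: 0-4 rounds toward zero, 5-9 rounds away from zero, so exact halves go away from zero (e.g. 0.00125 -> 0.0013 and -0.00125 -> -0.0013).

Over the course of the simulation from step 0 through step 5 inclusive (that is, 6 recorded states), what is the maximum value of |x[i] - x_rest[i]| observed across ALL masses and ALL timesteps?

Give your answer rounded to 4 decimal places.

Answer: 2.7891

Derivation:
Step 0: x=[5.0000 7.0000 8.0000 14.0000] v=[0.0000 0.0000 0.0000 0.0000]
Step 1: x=[4.8750 6.7500 9.2500 13.2500] v=[-0.2500 -0.5000 2.5000 -1.5000]
Step 2: x=[4.6094 6.6563 10.8750 12.2500] v=[-0.5313 -0.1875 3.2500 -2.0000]
Step 3: x=[4.2246 7.1055 11.7891 11.6563] v=[-0.7696 0.8984 1.8282 -1.1875]
Step 4: x=[3.8249 8.0054 11.4991 11.8458] v=[-0.7994 1.7998 -0.5800 0.3789]
Step 5: x=[3.5728 8.7336 10.4224 12.6986] v=[-0.5043 1.4564 -2.1535 1.7056]
Max displacement = 2.7891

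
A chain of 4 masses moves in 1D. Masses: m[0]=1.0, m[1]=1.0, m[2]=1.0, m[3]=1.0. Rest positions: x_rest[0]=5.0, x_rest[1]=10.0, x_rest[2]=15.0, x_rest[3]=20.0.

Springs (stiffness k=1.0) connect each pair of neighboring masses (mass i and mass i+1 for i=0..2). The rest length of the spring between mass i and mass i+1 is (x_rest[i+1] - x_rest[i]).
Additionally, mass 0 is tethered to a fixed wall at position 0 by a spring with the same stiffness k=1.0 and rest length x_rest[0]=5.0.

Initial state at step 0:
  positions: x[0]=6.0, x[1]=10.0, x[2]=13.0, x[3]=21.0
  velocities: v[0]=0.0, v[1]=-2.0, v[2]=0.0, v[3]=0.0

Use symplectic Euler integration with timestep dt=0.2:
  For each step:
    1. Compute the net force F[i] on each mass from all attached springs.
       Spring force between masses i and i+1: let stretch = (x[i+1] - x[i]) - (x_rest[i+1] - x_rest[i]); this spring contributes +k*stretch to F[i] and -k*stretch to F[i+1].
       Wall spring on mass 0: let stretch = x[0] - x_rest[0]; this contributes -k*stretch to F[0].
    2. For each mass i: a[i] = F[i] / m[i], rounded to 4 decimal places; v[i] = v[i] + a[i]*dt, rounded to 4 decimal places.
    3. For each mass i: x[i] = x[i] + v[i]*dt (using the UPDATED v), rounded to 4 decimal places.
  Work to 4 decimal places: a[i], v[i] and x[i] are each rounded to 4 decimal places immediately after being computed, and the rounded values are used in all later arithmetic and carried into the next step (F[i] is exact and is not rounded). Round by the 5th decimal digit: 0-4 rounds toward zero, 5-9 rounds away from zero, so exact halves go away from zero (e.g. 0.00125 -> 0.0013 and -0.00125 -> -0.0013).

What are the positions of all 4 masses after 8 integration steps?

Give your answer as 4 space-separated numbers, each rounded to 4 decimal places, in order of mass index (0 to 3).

Answer: 3.2708 8.3889 15.7472 18.6688

Derivation:
Step 0: x=[6.0000 10.0000 13.0000 21.0000] v=[0.0000 -2.0000 0.0000 0.0000]
Step 1: x=[5.9200 9.5600 13.2000 20.8800] v=[-0.4000 -2.2000 1.0000 -0.6000]
Step 2: x=[5.7488 9.1200 13.5616 20.6528] v=[-0.8560 -2.2000 1.8080 -1.1360]
Step 3: x=[5.4825 8.7228 14.0292 20.3420] v=[-1.3315 -1.9859 2.3379 -1.5542]
Step 4: x=[5.1265 8.4083 14.5370 19.9786] v=[-1.7799 -1.5727 2.5392 -1.8168]
Step 5: x=[4.6967 8.2076 15.0174 19.5976] v=[-2.1488 -1.0033 2.4018 -1.9051]
Step 6: x=[4.2195 8.1389 15.4086 19.2334] v=[-2.3860 -0.3435 1.9559 -1.8211]
Step 7: x=[3.7303 8.2042 15.6620 18.9162] v=[-2.4460 0.3266 1.2669 -1.5861]
Step 8: x=[3.2708 8.3889 15.7472 18.6688] v=[-2.2973 0.9234 0.4262 -1.2369]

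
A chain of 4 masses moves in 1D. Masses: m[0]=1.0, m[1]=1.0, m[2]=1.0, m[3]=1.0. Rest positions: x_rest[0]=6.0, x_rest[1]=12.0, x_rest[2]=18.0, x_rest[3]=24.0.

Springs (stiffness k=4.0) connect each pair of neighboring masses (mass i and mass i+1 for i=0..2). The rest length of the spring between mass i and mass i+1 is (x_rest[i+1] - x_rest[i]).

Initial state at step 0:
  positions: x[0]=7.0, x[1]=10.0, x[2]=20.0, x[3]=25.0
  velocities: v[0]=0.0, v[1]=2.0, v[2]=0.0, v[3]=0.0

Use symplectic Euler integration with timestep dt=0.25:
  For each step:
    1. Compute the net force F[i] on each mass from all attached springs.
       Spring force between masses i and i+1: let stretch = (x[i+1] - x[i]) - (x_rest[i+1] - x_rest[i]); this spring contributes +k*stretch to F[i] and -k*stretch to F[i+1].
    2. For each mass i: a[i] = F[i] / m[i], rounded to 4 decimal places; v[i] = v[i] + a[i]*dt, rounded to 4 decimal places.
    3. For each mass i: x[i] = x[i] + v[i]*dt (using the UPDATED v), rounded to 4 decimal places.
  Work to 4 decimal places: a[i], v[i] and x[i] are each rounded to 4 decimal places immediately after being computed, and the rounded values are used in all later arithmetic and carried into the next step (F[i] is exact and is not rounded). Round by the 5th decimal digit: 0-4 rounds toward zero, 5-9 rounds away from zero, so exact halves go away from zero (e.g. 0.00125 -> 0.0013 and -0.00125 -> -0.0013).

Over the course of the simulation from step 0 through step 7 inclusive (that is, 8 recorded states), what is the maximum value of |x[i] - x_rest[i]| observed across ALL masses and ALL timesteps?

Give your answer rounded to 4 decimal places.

Answer: 3.4375

Derivation:
Step 0: x=[7.0000 10.0000 20.0000 25.0000] v=[0.0000 2.0000 0.0000 0.0000]
Step 1: x=[6.2500 12.2500 18.7500 25.2500] v=[-3.0000 9.0000 -5.0000 1.0000]
Step 2: x=[5.5000 14.6250 17.5000 25.3750] v=[-3.0000 9.5000 -5.0000 0.5000]
Step 3: x=[5.5313 15.4375 17.5000 25.0313] v=[0.1250 3.2500 0.0000 -1.3750]
Step 4: x=[6.5391 14.2891 18.8672 24.3047] v=[4.0312 -4.5937 5.4688 -2.9063]
Step 5: x=[7.9844 12.3477 20.4493 23.7188] v=[5.7812 -7.7656 6.3282 -2.3438]
Step 6: x=[9.0205 11.3409 20.8233 23.8155] v=[4.1445 -4.0273 1.4961 0.3867]
Step 7: x=[9.1367 12.1246 19.5748 24.6641] v=[0.4649 3.1347 -4.9941 3.3945]
Max displacement = 3.4375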